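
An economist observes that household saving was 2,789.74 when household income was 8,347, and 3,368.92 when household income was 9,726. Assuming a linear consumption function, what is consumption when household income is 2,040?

MPS = ΔS/ΔY = (3368.92 − 2789.74)/(9726 − 8347) = 579.18/1379 = 0.42
MPC = 1 − MPS = 0.58
Autonomous saving = 2789.74 − 0.42(8347) = -716, so a = 716
C = 716 + 0.58(2040) = 716 + 1183.2 = 1899.2

C = 1899.2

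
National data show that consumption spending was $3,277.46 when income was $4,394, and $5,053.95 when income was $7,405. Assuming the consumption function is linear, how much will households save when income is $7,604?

S = 2432.64

MPC = (5053.95 − 3277.46)/(7405 − 4394) = 1776.49/3011 = 0.59
a = 3277.46 − 0.59(4394) = 3277.46 − 2592.46 = 685
C = 685 + 0.59(7604) = 5171.36
S = 7604 − 5171.36 = 2432.64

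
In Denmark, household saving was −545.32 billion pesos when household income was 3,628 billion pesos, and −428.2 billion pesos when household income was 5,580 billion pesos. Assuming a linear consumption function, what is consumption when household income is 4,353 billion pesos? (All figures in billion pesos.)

C = 4854.82

MPS = ΔS/ΔY = (-428.2 − (-545.32))/(5580 − 3628) = 117.12/1952 = 0.06
MPC = 1 − MPS = 0.94
Autonomous saving = -545.32 − 0.06(3628) = -763, so a = 763
C = 763 + 0.94(4353) = 763 + 4091.82 = 4854.82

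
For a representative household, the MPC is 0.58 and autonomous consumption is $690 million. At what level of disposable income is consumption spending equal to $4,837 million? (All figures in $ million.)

690 + 0.58Y = 4837
0.58Y = 4147, so Y = 4147/0.58 = 7150

Y = 7150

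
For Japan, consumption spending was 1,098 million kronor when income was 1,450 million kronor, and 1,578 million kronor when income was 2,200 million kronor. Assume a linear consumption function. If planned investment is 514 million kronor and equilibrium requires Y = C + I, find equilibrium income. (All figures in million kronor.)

Y = 1900

MPC = (1578 − 1098)/(2200 − 1450) = 480/750 = 0.64
a = 1098 − 0.64(1450) = 170
Equilibrium: Y = 170 + 0.64Y + 514
0.36Y = 684, so Y = 684/0.36 = 1900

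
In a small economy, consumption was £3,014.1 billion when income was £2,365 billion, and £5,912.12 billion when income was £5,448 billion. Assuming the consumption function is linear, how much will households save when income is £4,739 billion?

S = -506.66

MPC = (5912.12 − 3014.1)/(5448 − 2365) = 2898.02/3083 = 0.94
a = 3014.1 − 0.94(2365) = 3014.1 − 2223.1 = 791
C = 791 + 0.94(4739) = 5245.66
S = 4739 − 5245.66 = -506.66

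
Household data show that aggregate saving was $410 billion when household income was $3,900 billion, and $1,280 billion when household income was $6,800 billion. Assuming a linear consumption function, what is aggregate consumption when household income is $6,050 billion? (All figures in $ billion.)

C = 4995

MPS = ΔS/ΔY = (1280 − 410)/(6800 − 3900) = 870/2900 = 0.3
MPC = 1 − MPS = 0.7
Autonomous saving = 410 − 0.3(3900) = -760, so a = 760
C = 760 + 0.7(6050) = 760 + 4235 = 4995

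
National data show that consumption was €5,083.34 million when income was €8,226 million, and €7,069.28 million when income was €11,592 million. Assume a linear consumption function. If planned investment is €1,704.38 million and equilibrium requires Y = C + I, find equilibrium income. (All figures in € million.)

MPC = (7069.28 − 5083.34)/(11592 − 8226) = 1985.94/3366 = 0.59
a = 5083.34 − 0.59(8226) = 230
Equilibrium: Y = 230 + 0.59Y + 1704.38
0.41Y = 1934.38, so Y = 1934.38/0.41 = 4718

Y = 4718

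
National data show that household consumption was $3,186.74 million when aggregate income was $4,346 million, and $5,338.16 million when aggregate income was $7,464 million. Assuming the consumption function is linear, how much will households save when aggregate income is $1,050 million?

MPC = (5338.16 − 3186.74)/(7464 − 4346) = 2151.42/3118 = 0.69
a = 3186.74 − 0.69(4346) = 3186.74 − 2998.74 = 188
C = 188 + 0.69(1050) = 912.5
S = 1050 − 912.5 = 137.5

S = 137.5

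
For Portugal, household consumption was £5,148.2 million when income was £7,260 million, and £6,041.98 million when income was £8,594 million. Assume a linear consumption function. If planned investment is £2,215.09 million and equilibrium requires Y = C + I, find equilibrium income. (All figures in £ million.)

Y = 7573

MPC = (6041.98 − 5148.2)/(8594 − 7260) = 893.78/1334 = 0.67
a = 5148.2 − 0.67(7260) = 284
Equilibrium: Y = 284 + 0.67Y + 2215.09
0.33Y = 2499.09, so Y = 2499.09/0.33 = 7573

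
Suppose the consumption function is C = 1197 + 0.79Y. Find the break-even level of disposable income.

Y = 5700

At break-even, C = Y: 1197 + 0.79Y = Y
0.21Y = 1197, so Y = 1197/0.21 = 5700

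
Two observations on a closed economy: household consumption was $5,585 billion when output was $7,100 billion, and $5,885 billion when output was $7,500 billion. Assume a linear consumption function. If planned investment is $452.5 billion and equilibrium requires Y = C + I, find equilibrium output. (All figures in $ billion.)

Y = 2850

MPC = (5885 − 5585)/(7500 − 7100) = 300/400 = 0.75
a = 5585 − 0.75(7100) = 260
Equilibrium: Y = 260 + 0.75Y + 452.5
0.25Y = 712.5, so Y = 712.5/0.25 = 2850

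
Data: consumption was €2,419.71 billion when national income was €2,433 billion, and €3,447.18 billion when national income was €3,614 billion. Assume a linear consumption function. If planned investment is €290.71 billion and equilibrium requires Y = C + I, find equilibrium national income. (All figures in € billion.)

MPC = (3447.18 − 2419.71)/(3614 − 2433) = 1027.47/1181 = 0.87
a = 2419.71 − 0.87(2433) = 303
Equilibrium: Y = 303 + 0.87Y + 290.71
0.13Y = 593.71, so Y = 593.71/0.13 = 4567

Y = 4567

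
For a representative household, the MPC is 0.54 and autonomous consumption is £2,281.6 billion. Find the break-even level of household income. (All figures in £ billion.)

Y = 4960

At break-even, C = Y: 2281.6 + 0.54Y = Y
0.46Y = 2281.6, so Y = 2281.6/0.46 = 4960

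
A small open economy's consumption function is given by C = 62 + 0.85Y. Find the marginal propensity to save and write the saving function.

MPS = 0.15; S = -62 + 0.15Y

MPS = 1 − MPC = 1 − 0.85 = 0.15
S = Y − C = -62 + 0.15Y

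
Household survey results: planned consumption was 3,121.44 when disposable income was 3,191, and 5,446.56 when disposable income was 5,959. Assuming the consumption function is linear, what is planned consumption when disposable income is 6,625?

MPC = (5446.56 − 3121.44)/(5959 − 3191) = 2325.12/2768 = 0.84
a = 3121.44 − 0.84(3191) = 3121.44 − 2680.44 = 441
C = 441 + 0.84(6625) = 441 + 5565 = 6006

C = 6006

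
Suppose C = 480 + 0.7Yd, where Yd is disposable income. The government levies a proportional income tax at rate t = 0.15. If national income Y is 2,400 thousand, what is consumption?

C = 1908

Yd = (1 − 0.15)(2400) = 0.85(2400) = 2040
C = 480 + 0.7(2040) = 480 + 1428 = 1908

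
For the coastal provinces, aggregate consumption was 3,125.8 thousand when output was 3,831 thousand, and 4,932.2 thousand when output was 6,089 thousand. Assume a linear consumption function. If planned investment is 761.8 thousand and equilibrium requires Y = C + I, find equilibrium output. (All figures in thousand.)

MPC = (4932.2 − 3125.8)/(6089 − 3831) = 1806.4/2258 = 0.8
a = 3125.8 − 0.8(3831) = 61
Equilibrium: Y = 61 + 0.8Y + 761.8
0.2Y = 822.8, so Y = 822.8/0.2 = 4114

Y = 4114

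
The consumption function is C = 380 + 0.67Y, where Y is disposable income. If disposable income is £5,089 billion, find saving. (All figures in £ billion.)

C = 380 + 0.67(5089) = 380 + 3409.63 = 3789.63
S = Y − C = 5089 − 3789.63 = 1299.37

S = 1299.37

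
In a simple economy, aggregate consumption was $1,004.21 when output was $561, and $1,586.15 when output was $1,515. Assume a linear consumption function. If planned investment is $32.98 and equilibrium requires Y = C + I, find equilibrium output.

MPC = (1586.15 − 1004.21)/(1515 − 561) = 581.94/954 = 0.61
a = 1004.21 − 0.61(561) = 662
Equilibrium: Y = 662 + 0.61Y + 32.98
0.39Y = 694.98, so Y = 694.98/0.39 = 1782

Y = 1782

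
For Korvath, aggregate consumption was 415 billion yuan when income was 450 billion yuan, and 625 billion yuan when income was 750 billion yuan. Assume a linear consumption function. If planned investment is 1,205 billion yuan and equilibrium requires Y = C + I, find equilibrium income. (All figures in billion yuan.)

Y = 4350

MPC = (625 − 415)/(750 − 450) = 210/300 = 0.7
a = 415 − 0.7(450) = 100
Equilibrium: Y = 100 + 0.7Y + 1205
0.3Y = 1305, so Y = 1305/0.3 = 4350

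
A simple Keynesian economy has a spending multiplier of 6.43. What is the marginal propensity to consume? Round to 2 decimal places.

MPC = 0.84

k = 1/(1 − MPC), so 1 − MPC = 1/k = 1/6.43 = 0.1555
MPC = 1 − 0.1555 = 0.84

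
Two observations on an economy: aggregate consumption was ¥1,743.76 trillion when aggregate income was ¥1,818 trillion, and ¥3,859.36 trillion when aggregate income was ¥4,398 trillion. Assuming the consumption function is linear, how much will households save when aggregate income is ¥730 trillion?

MPC = (3859.36 − 1743.76)/(4398 − 1818) = 2115.6/2580 = 0.82
a = 1743.76 − 0.82(1818) = 1743.76 − 1490.76 = 253
C = 253 + 0.82(730) = 851.6
S = 730 − 851.6 = -121.6

S = -121.6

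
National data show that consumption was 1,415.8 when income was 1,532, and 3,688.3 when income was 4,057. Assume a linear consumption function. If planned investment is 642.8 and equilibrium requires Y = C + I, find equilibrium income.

Y = 6798

MPC = (3688.3 − 1415.8)/(4057 − 1532) = 2272.5/2525 = 0.9
a = 1415.8 − 0.9(1532) = 37
Equilibrium: Y = 37 + 0.9Y + 642.8
0.1Y = 679.8, so Y = 679.8/0.1 = 6798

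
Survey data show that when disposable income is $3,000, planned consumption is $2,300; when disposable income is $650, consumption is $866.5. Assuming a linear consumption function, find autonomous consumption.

a = 470

MPC = ΔC/ΔY = (2300 − 866.5)/(3000 − 650) = 1433.5/2350 = 0.61
a = C − MPC·Y = 866.5 − 0.61(650) = 866.5 − 396.5 = 470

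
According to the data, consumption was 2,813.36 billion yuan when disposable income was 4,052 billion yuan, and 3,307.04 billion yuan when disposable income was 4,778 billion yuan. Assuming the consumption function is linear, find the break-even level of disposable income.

MPC = (3307.04 − 2813.36)/(4778 − 4052) = 493.68/726 = 0.68
a = 2813.36 − 0.68(4052) = 2813.36 − 2755.36 = 58
Break-even: Y = a/(1−MPC) = 58/0.32 = 181.25

Y = 181.25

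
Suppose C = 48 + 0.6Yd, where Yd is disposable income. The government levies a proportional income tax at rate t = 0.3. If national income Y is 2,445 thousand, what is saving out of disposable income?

Yd = (1 − 0.3)(2445) = 0.7(2445) = 1711.5
C = 48 + 0.6(1711.5) = 48 + 1026.9 = 1074.9
S = Yd − C = 1711.5 − 1074.9 = 636.6

S = 636.6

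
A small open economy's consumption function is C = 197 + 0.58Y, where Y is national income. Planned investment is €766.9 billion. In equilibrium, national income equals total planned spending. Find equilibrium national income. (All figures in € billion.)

Y = 2295

Y = C + I = 197 + 0.58Y + 766.9
Y − 0.58Y = 963.9
0.42Y = 963.9, so Y = 963.9/0.42 = 2295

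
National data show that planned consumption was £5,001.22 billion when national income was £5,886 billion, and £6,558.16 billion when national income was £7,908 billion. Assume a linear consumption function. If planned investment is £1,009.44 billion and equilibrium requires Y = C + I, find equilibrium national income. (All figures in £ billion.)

Y = 6428

MPC = (6558.16 − 5001.22)/(7908 − 5886) = 1556.94/2022 = 0.77
a = 5001.22 − 0.77(5886) = 469
Equilibrium: Y = 469 + 0.77Y + 1009.44
0.23Y = 1478.44, so Y = 1478.44/0.23 = 6428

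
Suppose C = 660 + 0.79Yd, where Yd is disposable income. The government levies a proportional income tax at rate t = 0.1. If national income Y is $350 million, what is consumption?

C = 908.85

Yd = (1 − 0.1)(350) = 0.9(350) = 315
C = 660 + 0.79(315) = 660 + 248.85 = 908.85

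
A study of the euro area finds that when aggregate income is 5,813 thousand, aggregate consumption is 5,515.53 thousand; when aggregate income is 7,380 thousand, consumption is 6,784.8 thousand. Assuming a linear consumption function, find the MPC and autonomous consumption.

MPC = ΔC/ΔY = (6784.8 − 5515.53)/(7380 − 5813) = 1269.27/1567 = 0.81
a = C − MPC·Y = 5515.53 − 0.81(5813) = 5515.53 − 4708.53 = 807

MPC = 0.81; a = 807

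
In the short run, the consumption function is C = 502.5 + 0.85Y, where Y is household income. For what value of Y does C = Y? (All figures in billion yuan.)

At break-even, C = Y: 502.5 + 0.85Y = Y
0.15Y = 502.5, so Y = 502.5/0.15 = 3350

Y = 3350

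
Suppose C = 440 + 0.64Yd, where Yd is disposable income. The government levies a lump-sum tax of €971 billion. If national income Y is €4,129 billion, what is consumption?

C = 2461.12

Yd = Y − T = 4129 − 971 = 3158
C = 440 + 0.64(3158) = 440 + 2021.12 = 2461.12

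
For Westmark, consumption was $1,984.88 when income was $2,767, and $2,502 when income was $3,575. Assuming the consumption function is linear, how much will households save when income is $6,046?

MPC = (2502 − 1984.88)/(3575 − 2767) = 517.12/808 = 0.64
a = 1984.88 − 0.64(2767) = 1984.88 − 1770.88 = 214
C = 214 + 0.64(6046) = 4083.44
S = 6046 − 4083.44 = 1962.56

S = 1962.56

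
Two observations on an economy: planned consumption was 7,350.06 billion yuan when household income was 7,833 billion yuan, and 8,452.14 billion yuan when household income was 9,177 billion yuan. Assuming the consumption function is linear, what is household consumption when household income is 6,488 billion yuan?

C = 6247.16

MPC = (8452.14 − 7350.06)/(9177 − 7833) = 1102.08/1344 = 0.82
a = 7350.06 − 0.82(7833) = 7350.06 − 6423.06 = 927
C = 927 + 0.82(6488) = 927 + 5320.16 = 6247.16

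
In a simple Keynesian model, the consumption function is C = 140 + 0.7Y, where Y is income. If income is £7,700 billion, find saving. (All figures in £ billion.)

S = 2170

C = 140 + 0.7(7700) = 140 + 5390 = 5530
S = Y − C = 7700 − 5530 = 2170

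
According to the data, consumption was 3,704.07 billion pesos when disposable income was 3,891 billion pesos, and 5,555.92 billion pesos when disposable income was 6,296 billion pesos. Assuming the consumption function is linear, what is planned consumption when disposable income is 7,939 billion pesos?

C = 6821.03

MPC = (5555.92 − 3704.07)/(6296 − 3891) = 1851.85/2405 = 0.77
a = 3704.07 − 0.77(3891) = 3704.07 − 2996.07 = 708
C = 708 + 0.77(7939) = 708 + 6113.03 = 6821.03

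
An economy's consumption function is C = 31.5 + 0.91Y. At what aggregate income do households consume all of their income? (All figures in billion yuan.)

Y = 350

At break-even, C = Y: 31.5 + 0.91Y = Y
0.09Y = 31.5, so Y = 31.5/0.09 = 350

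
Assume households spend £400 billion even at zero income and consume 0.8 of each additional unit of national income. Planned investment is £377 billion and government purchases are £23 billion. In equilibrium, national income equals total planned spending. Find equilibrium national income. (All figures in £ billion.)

Y = C + I + G = 400 + 0.8Y + 377 + 23
Y − 0.8Y = 800
0.2Y = 800, so Y = 800/0.2 = 4000

Y = 4000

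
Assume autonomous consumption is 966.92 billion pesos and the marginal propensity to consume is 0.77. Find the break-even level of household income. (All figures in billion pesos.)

At break-even, C = Y: 966.92 + 0.77Y = Y
0.23Y = 966.92, so Y = 966.92/0.23 = 4204

Y = 4204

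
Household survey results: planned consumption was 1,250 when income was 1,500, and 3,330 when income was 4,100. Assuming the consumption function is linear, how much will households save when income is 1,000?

S = 150

MPC = (3330 − 1250)/(4100 − 1500) = 2080/2600 = 0.8
a = 1250 − 0.8(1500) = 1250 − 1200 = 50
C = 50 + 0.8(1000) = 850
S = 1000 − 850 = 150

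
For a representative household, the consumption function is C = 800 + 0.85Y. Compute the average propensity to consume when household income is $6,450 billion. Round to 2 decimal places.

C = 800 + 0.85(6450) = 6282.5
APC = C/Y = 6282.5/6450 = 0.97

APC = 0.97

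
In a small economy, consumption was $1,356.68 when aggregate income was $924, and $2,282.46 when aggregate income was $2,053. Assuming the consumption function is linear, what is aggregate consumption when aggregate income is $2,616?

C = 2744.12

MPC = (2282.46 − 1356.68)/(2053 − 924) = 925.78/1129 = 0.82
a = 1356.68 − 0.82(924) = 1356.68 − 757.68 = 599
C = 599 + 0.82(2616) = 599 + 2145.12 = 2744.12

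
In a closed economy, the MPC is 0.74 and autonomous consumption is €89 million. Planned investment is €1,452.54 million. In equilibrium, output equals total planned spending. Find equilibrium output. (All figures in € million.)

Y = 5929

Y = C + I = 89 + 0.74Y + 1452.54
Y − 0.74Y = 1541.54
0.26Y = 1541.54, so Y = 1541.54/0.26 = 5929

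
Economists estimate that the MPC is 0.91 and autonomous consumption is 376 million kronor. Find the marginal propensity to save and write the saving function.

MPS = 1 − MPC = 1 − 0.91 = 0.09
S = Y − C = -376 + 0.09Y

MPS = 0.09; S = -376 + 0.09Y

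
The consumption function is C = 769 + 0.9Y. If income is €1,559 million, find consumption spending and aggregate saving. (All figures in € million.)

C = 769 + 0.9(1559) = 769 + 1403.1 = 2172.1
S = Y − C = 1559 − 2172.1 = -613.1

C = 2172.1; S = -613.1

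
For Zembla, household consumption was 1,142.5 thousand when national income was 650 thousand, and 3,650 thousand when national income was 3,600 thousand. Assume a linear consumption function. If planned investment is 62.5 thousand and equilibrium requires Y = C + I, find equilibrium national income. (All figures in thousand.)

MPC = (3650 − 1142.5)/(3600 − 650) = 2507.5/2950 = 0.85
a = 1142.5 − 0.85(650) = 590
Equilibrium: Y = 590 + 0.85Y + 62.5
0.15Y = 652.5, so Y = 652.5/0.15 = 4350

Y = 4350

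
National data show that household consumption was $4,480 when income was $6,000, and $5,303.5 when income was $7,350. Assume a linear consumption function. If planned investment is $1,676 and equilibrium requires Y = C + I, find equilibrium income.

MPC = (5303.5 − 4480)/(7350 − 6000) = 823.5/1350 = 0.61
a = 4480 − 0.61(6000) = 820
Equilibrium: Y = 820 + 0.61Y + 1676
0.39Y = 2496, so Y = 2496/0.39 = 6400

Y = 6400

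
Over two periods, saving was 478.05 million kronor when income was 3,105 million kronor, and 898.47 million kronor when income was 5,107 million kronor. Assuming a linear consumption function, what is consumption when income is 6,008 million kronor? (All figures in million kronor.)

C = 4920.32

MPS = ΔS/ΔY = (898.47 − 478.05)/(5107 − 3105) = 420.42/2002 = 0.21
MPC = 1 − MPS = 0.79
Autonomous saving = 478.05 − 0.21(3105) = -174, so a = 174
C = 174 + 0.79(6008) = 174 + 4746.32 = 4920.32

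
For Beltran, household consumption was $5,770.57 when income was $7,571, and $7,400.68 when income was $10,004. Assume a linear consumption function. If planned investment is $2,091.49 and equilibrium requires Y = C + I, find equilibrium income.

MPC = (7400.68 − 5770.57)/(10004 − 7571) = 1630.11/2433 = 0.67
a = 5770.57 − 0.67(7571) = 698
Equilibrium: Y = 698 + 0.67Y + 2091.49
0.33Y = 2789.49, so Y = 2789.49/0.33 = 8453

Y = 8453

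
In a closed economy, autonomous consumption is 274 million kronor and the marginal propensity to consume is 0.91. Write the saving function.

S = -274 + 0.09Y

S = Y − C = Y − (274 + 0.91Y) = -274 + (1 − 0.91)Y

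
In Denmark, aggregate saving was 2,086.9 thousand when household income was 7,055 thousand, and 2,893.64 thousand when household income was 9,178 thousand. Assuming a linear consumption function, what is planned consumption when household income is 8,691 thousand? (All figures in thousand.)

C = 5982.42

MPS = ΔS/ΔY = (2893.64 − 2086.9)/(9178 − 7055) = 806.74/2123 = 0.38
MPC = 1 − MPS = 0.62
Autonomous saving = 2086.9 − 0.38(7055) = -594, so a = 594
C = 594 + 0.62(8691) = 594 + 5388.42 = 5982.42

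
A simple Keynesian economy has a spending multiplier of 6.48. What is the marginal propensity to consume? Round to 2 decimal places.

k = 1/(1 − MPC), so 1 − MPC = 1/k = 1/6.48 = 0.1543
MPC = 1 − 0.1543 = 0.85

MPC = 0.85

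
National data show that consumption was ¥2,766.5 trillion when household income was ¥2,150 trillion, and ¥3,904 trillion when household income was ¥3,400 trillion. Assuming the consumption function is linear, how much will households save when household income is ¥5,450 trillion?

S = -319.5

MPC = (3904 − 2766.5)/(3400 − 2150) = 1137.5/1250 = 0.91
a = 2766.5 − 0.91(2150) = 2766.5 − 1956.5 = 810
C = 810 + 0.91(5450) = 5769.5
S = 5450 − 5769.5 = -319.5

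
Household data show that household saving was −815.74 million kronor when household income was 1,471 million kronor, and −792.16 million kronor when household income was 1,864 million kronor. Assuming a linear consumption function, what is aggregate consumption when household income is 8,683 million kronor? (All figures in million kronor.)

C = 9066.02

MPS = ΔS/ΔY = (-792.16 − (-815.74))/(1864 − 1471) = 23.58/393 = 0.06
MPC = 1 − MPS = 0.94
Autonomous saving = -815.74 − 0.06(1471) = -904, so a = 904
C = 904 + 0.94(8683) = 904 + 8162.02 = 9066.02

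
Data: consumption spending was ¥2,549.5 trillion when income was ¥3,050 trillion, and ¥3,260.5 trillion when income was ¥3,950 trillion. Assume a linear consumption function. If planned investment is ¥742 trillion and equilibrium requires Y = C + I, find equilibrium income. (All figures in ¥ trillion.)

Y = 4200

MPC = (3260.5 − 2549.5)/(3950 − 3050) = 711/900 = 0.79
a = 2549.5 − 0.79(3050) = 140
Equilibrium: Y = 140 + 0.79Y + 742
0.21Y = 882, so Y = 882/0.21 = 4200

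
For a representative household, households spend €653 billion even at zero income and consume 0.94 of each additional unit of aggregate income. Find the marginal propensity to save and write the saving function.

MPS = 1 − MPC = 1 − 0.94 = 0.06
S = Y − C = -653 + 0.06Y

MPS = 0.06; S = -653 + 0.06Y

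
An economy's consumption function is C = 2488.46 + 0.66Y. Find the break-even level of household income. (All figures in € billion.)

Y = 7319

At break-even, C = Y: 2488.46 + 0.66Y = Y
0.34Y = 2488.46, so Y = 2488.46/0.34 = 7319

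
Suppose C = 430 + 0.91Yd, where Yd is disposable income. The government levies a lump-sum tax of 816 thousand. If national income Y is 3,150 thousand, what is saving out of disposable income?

Yd = Y − T = 3150 − 816 = 2334
C = 430 + 0.91(2334) = 430 + 2123.94 = 2553.94
S = Yd − C = 2334 − 2553.94 = -219.94

S = -219.94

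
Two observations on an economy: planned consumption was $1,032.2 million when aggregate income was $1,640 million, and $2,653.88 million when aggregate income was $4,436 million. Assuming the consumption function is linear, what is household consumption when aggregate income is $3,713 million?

C = 2234.54

MPC = (2653.88 − 1032.2)/(4436 − 1640) = 1621.68/2796 = 0.58
a = 1032.2 − 0.58(1640) = 1032.2 − 951.2 = 81
C = 81 + 0.58(3713) = 81 + 2153.54 = 2234.54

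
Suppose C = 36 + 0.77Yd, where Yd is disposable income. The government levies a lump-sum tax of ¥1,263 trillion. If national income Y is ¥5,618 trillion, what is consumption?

Yd = Y − T = 5618 − 1263 = 4355
C = 36 + 0.77(4355) = 36 + 3353.35 = 3389.35

C = 3389.35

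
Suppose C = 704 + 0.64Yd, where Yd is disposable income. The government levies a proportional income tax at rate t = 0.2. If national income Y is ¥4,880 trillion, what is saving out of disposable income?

Yd = (1 − 0.2)(4880) = 0.8(4880) = 3904
C = 704 + 0.64(3904) = 704 + 2498.56 = 3202.56
S = Yd − C = 3904 − 3202.56 = 701.44

S = 701.44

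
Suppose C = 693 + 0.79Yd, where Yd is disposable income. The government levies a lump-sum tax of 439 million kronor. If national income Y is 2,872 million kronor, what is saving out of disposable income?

S = -182.07

Yd = Y − T = 2872 − 439 = 2433
C = 693 + 0.79(2433) = 693 + 1922.07 = 2615.07
S = Yd − C = 2433 − 2615.07 = -182.07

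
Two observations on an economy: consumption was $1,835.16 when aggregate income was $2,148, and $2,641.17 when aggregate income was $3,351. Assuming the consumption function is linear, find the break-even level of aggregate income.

Y = 1200

MPC = (2641.17 − 1835.16)/(3351 − 2148) = 806.01/1203 = 0.67
a = 1835.16 − 0.67(2148) = 1835.16 − 1439.16 = 396
Break-even: Y = a/(1−MPC) = 396/0.33 = 1200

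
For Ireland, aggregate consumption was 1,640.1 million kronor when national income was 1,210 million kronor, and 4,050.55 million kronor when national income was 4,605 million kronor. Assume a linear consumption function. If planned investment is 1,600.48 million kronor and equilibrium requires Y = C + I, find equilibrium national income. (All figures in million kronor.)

MPC = (4050.55 − 1640.1)/(4605 − 1210) = 2410.45/3395 = 0.71
a = 1640.1 − 0.71(1210) = 781
Equilibrium: Y = 781 + 0.71Y + 1600.48
0.29Y = 2381.48, so Y = 2381.48/0.29 = 8212

Y = 8212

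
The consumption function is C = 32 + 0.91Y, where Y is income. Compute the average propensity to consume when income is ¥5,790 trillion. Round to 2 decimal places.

C = 32 + 0.91(5790) = 5300.9
APC = C/Y = 5300.9/5790 = 0.92

APC = 0.92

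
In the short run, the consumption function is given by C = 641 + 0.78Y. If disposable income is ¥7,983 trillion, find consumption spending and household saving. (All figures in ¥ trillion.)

C = 6867.74; S = 1115.26

C = 641 + 0.78(7983) = 641 + 6226.74 = 6867.74
S = Y − C = 7983 − 6867.74 = 1115.26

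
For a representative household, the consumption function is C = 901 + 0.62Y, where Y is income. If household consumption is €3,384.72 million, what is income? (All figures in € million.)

901 + 0.62Y = 3384.72
0.62Y = 2483.72, so Y = 2483.72/0.62 = 4006

Y = 4006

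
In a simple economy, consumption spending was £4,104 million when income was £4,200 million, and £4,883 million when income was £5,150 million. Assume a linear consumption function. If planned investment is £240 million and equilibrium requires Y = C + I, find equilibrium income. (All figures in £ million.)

Y = 5000

MPC = (4883 − 4104)/(5150 − 4200) = 779/950 = 0.82
a = 4104 − 0.82(4200) = 660
Equilibrium: Y = 660 + 0.82Y + 240
0.18Y = 900, so Y = 900/0.18 = 5000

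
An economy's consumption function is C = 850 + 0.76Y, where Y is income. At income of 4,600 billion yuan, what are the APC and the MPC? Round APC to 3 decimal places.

APC = 0.945; MPC = 0.76

MPC = 0.76 (the slope of the consumption function)
C = 850 + 0.76(4600) = 4346, so APC = 4346/4600 = 0.945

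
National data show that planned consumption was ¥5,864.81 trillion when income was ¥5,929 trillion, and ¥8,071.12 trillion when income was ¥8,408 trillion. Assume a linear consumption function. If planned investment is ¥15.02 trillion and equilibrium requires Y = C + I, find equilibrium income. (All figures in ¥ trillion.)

Y = 5482

MPC = (8071.12 − 5864.81)/(8408 − 5929) = 2206.31/2479 = 0.89
a = 5864.81 − 0.89(5929) = 588
Equilibrium: Y = 588 + 0.89Y + 15.02
0.11Y = 603.02, so Y = 603.02/0.11 = 5482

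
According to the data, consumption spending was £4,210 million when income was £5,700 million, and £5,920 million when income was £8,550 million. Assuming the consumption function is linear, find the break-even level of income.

Y = 1975

MPC = (5920 − 4210)/(8550 − 5700) = 1710/2850 = 0.6
a = 4210 − 0.6(5700) = 4210 − 3420 = 790
Break-even: Y = a/(1−MPC) = 790/0.4 = 1975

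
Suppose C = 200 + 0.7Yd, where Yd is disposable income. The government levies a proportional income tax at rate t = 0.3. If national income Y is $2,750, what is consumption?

C = 1547.5

Yd = (1 − 0.3)(2750) = 0.7(2750) = 1925
C = 200 + 0.7(1925) = 200 + 1347.5 = 1547.5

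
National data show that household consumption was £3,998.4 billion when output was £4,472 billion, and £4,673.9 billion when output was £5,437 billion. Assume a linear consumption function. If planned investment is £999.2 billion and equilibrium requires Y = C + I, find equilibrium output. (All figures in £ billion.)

MPC = (4673.9 − 3998.4)/(5437 − 4472) = 675.5/965 = 0.7
a = 3998.4 − 0.7(4472) = 868
Equilibrium: Y = 868 + 0.7Y + 999.2
0.3Y = 1867.2, so Y = 1867.2/0.3 = 6224

Y = 6224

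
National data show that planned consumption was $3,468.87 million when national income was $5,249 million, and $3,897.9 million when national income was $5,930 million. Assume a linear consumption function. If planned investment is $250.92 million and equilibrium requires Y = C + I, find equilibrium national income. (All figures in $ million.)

Y = 1116

MPC = (3897.9 − 3468.87)/(5930 − 5249) = 429.03/681 = 0.63
a = 3468.87 − 0.63(5249) = 162
Equilibrium: Y = 162 + 0.63Y + 250.92
0.37Y = 412.92, so Y = 412.92/0.37 = 1116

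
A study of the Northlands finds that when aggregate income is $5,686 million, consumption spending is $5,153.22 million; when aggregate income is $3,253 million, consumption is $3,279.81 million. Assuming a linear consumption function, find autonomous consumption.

MPC = ΔC/ΔY = (5153.22 − 3279.81)/(5686 − 3253) = 1873.41/2433 = 0.77
a = C − MPC·Y = 3279.81 − 0.77(3253) = 3279.81 − 2504.81 = 775

a = 775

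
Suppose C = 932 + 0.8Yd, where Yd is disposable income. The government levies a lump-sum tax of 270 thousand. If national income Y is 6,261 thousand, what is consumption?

Yd = Y − T = 6261 − 270 = 5991
C = 932 + 0.8(5991) = 932 + 4792.8 = 5724.8

C = 5724.8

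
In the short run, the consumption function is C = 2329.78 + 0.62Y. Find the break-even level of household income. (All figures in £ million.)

Y = 6131

At break-even, C = Y: 2329.78 + 0.62Y = Y
0.38Y = 2329.78, so Y = 2329.78/0.38 = 6131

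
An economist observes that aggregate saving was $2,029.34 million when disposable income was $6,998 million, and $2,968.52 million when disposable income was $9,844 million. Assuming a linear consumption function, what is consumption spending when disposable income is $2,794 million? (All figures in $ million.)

C = 2151.98

MPS = ΔS/ΔY = (2968.52 − 2029.34)/(9844 − 6998) = 939.18/2846 = 0.33
MPC = 1 − MPS = 0.67
Autonomous saving = 2029.34 − 0.33(6998) = -280, so a = 280
C = 280 + 0.67(2794) = 280 + 1871.98 = 2151.98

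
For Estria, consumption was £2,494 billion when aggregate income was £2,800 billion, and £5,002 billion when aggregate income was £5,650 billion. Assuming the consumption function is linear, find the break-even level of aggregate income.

MPC = (5002 − 2494)/(5650 − 2800) = 2508/2850 = 0.88
a = 2494 − 0.88(2800) = 2494 − 2464 = 30
Break-even: Y = a/(1−MPC) = 30/0.12 = 250

Y = 250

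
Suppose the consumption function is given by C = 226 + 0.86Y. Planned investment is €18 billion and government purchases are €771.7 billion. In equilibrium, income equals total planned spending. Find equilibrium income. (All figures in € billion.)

Y = C + I + G = 226 + 0.86Y + 18 + 771.7
Y − 0.86Y = 1015.7
0.14Y = 1015.7, so Y = 1015.7/0.14 = 7255

Y = 7255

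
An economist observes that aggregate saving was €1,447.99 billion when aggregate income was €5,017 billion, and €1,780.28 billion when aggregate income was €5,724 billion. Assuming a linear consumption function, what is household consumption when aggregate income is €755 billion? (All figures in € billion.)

MPS = ΔS/ΔY = (1780.28 − 1447.99)/(5724 − 5017) = 332.29/707 = 0.47
MPC = 1 − MPS = 0.53
Autonomous saving = 1447.99 − 0.47(5017) = -910, so a = 910
C = 910 + 0.53(755) = 910 + 400.15 = 1310.15

C = 1310.15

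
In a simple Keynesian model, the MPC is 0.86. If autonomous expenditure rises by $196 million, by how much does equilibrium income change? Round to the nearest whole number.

The multiplier is 1/(1 − MPC) = 1/0.14.
ΔY = 196/0.14 = 1400.00 ≈ 1400

ΔY ≈ 1400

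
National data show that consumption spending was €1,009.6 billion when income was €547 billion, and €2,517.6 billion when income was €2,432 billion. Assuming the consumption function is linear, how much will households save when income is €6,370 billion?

MPC = (2517.6 − 1009.6)/(2432 − 547) = 1508/1885 = 0.8
a = 1009.6 − 0.8(547) = 1009.6 − 437.6 = 572
C = 572 + 0.8(6370) = 5668
S = 6370 − 5668 = 702

S = 702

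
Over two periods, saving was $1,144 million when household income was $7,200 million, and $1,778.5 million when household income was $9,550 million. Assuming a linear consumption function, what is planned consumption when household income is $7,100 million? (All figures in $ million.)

C = 5983

MPS = ΔS/ΔY = (1778.5 − 1144)/(9550 − 7200) = 634.5/2350 = 0.27
MPC = 1 − MPS = 0.73
Autonomous saving = 1144 − 0.27(7200) = -800, so a = 800
C = 800 + 0.73(7100) = 800 + 5183 = 5983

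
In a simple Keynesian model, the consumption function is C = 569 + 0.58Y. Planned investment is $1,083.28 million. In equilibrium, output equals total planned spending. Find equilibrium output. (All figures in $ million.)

Y = 3934

Y = C + I = 569 + 0.58Y + 1083.28
Y − 0.58Y = 1652.28
0.42Y = 1652.28, so Y = 1652.28/0.42 = 3934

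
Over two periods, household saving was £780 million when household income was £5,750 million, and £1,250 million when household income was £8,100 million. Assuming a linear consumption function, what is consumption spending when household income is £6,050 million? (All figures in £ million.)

C = 5210

MPS = ΔS/ΔY = (1250 − 780)/(8100 − 5750) = 470/2350 = 0.2
MPC = 1 − MPS = 0.8
Autonomous saving = 780 − 0.2(5750) = -370, so a = 370
C = 370 + 0.8(6050) = 370 + 4840 = 5210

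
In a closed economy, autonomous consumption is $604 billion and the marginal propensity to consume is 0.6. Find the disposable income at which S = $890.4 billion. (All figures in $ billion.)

Y = 3736

S = Y − C = -604 + 0.4Y
-604 + 0.4Y = 890.4, so 0.4Y = 1494.4 and Y = 3736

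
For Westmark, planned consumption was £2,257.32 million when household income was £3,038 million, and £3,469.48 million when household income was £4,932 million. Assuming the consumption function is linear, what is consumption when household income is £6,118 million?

C = 4228.52

MPC = (3469.48 − 2257.32)/(4932 − 3038) = 1212.16/1894 = 0.64
a = 2257.32 − 0.64(3038) = 2257.32 − 1944.32 = 313
C = 313 + 0.64(6118) = 313 + 3915.52 = 4228.52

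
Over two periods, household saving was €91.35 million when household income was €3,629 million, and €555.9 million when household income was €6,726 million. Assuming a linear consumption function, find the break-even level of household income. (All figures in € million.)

Y = 3020

MPS = ΔS/ΔY = (555.9 − 91.35)/(6726 − 3629) = 464.55/3097 = 0.15
MPC = 1 − MPS = 0.85
From S(3629) = 91.35: −a + 0.15(3629) = 91.35, so a = 544.35 − 91.35 = 453
Break-even (S = 0): Y = a/MPS = 453/0.15 = 3020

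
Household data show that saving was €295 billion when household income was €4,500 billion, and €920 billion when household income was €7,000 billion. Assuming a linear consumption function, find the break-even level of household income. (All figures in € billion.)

Y = 3320

MPS = ΔS/ΔY = (920 − 295)/(7000 − 4500) = 625/2500 = 0.25
MPC = 1 − MPS = 0.75
From S(4500) = 295: −a + 0.25(4500) = 295, so a = 1125 − 295 = 830
Break-even (S = 0): Y = a/MPS = 830/0.25 = 3320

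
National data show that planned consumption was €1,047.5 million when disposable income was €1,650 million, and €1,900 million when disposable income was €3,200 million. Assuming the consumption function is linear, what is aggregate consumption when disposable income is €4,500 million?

MPC = (1900 − 1047.5)/(3200 − 1650) = 852.5/1550 = 0.55
a = 1047.5 − 0.55(1650) = 1047.5 − 907.5 = 140
C = 140 + 0.55(4500) = 140 + 2475 = 2615

C = 2615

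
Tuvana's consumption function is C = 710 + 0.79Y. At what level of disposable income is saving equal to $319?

Y = 4900

S = Y − C = -710 + 0.21Y
-710 + 0.21Y = 319, so 0.21Y = 1029 and Y = 4900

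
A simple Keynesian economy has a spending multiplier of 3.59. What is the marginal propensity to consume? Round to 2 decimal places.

MPC = 0.72

k = 1/(1 − MPC), so 1 − MPC = 1/k = 1/3.59 = 0.2786
MPC = 1 − 0.2786 = 0.72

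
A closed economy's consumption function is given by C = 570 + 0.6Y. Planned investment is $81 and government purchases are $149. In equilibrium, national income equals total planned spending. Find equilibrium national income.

Y = 2000

Y = C + I + G = 570 + 0.6Y + 81 + 149
Y − 0.6Y = 800
0.4Y = 800, so Y = 800/0.4 = 2000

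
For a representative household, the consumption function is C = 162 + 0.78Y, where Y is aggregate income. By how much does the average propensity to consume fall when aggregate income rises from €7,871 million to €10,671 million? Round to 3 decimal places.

At Y = 7871: C = 162 + 0.78(7871) = 6301.38, APC = 6301.38/7871 = 0.8006
At Y = 10671: C = 8485.38, APC = 8485.38/10671 = 0.7952
Fall in APC = 0.8006 − 0.7952 = 0.0054 ≈ 0.005

ΔAPC = 0.005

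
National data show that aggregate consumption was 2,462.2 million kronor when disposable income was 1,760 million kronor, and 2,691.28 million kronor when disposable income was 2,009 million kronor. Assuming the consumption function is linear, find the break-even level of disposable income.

MPC = (2691.28 − 2462.2)/(2009 − 1760) = 229.08/249 = 0.92
a = 2462.2 − 0.92(1760) = 2462.2 − 1619.2 = 843
Break-even: Y = a/(1−MPC) = 843/0.08 = 10537.5

Y = 10537.5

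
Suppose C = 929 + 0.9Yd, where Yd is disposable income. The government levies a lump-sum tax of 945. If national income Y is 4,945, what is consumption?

Yd = Y − T = 4945 − 945 = 4000
C = 929 + 0.9(4000) = 929 + 3600 = 4529

C = 4529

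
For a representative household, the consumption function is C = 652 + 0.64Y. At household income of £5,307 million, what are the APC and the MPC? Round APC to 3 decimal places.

APC = 0.763; MPC = 0.64

MPC = 0.64 (the slope of the consumption function)
C = 652 + 0.64(5307) = 4048.48, so APC = 4048.48/5307 = 0.763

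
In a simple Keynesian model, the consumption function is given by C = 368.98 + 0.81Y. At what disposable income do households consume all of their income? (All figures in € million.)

At break-even, C = Y: 368.98 + 0.81Y = Y
0.19Y = 368.98, so Y = 368.98/0.19 = 1942

Y = 1942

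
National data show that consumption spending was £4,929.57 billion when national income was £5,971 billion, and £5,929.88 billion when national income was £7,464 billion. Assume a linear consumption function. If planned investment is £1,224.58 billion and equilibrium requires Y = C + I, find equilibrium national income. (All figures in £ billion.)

MPC = (5929.88 − 4929.57)/(7464 − 5971) = 1000.31/1493 = 0.67
a = 4929.57 − 0.67(5971) = 929
Equilibrium: Y = 929 + 0.67Y + 1224.58
0.33Y = 2153.58, so Y = 2153.58/0.33 = 6526

Y = 6526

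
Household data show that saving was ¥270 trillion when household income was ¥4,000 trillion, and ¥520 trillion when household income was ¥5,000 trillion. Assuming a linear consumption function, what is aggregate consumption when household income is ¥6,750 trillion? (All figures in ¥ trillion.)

MPS = ΔS/ΔY = (520 − 270)/(5000 − 4000) = 250/1000 = 0.25
MPC = 1 − MPS = 0.75
Autonomous saving = 270 − 0.25(4000) = -730, so a = 730
C = 730 + 0.75(6750) = 730 + 5062.5 = 5792.5

C = 5792.5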